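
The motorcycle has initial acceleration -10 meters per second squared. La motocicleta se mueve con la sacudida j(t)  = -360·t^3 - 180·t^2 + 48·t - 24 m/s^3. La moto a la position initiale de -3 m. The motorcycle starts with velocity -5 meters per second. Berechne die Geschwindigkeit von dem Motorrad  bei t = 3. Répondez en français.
En partant du jerk j(t) = -360·t^3 - 180·t^2 + 48·t - 24, nous prenons 2 primitives. La primitive du jerk est l'accélération. En utilisant a(0) = -10, nous obtenons a(t) = -90·t^4 - 60·t^3 + 24·t^2 - 24·t - 10. La primitive de l'accélération, avec v(0) = -5, donne la vitesse: v(t) = -18·t^5 - 15·t^4 + 8·t^3 - 12·t^2 - 10·t - 5. De l'équation de la vitesse v(t) = -18·t^5 - 15·t^4 + 8·t^3 - 12·t^2 - 10·t - 5, nous substituons t = 3 pour obtenir v = -5516.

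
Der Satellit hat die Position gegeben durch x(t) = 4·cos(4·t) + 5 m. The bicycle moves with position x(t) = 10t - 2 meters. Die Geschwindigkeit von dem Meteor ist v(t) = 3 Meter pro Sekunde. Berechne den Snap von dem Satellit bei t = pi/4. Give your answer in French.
Pour résoudre ceci, nous devons prendre 4 dérivées de notre équation de la position x(t) = 4·cos(4·t) + 5. La dérivée de la position donne la vitesse: v(t) = -16·sin(4·t). En prenant d/dt de v(t), nous trouvons a(t) = -64·cos(4·t). En dérivant l'accélération, nous obtenons le jerk: j(t) = 256·sin(4·t). En dérivant le jerk, nous obtenons le snap: s(t) = 1024·cos(4·t). Nous avons le snap s(t) = 1024·cos(4·t). En substituant t = pi/4: s(pi/4) = -1024.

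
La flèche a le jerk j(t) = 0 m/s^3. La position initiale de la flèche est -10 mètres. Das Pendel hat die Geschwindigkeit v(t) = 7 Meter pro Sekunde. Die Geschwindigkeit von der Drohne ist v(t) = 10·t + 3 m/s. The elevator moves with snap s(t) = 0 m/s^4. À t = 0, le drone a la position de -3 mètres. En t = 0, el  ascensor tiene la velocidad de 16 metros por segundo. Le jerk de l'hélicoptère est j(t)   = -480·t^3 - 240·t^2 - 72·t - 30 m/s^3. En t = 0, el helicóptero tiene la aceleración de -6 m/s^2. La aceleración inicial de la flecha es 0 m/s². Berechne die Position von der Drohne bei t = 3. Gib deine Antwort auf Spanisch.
Para resolver esto, necesitamos tomar 1 antiderivada de nuestra ecuación de la velocidad v(t) = 10·t + 3. La antiderivada de la velocidad es la posición. Usando x(0) = -3, obtenemos x(t) = 5·t^2 + 3·t - 3. Usando x(t) = 5·t^2 + 3·t - 3 y sustituyendo t = 3, encontramos x = 51.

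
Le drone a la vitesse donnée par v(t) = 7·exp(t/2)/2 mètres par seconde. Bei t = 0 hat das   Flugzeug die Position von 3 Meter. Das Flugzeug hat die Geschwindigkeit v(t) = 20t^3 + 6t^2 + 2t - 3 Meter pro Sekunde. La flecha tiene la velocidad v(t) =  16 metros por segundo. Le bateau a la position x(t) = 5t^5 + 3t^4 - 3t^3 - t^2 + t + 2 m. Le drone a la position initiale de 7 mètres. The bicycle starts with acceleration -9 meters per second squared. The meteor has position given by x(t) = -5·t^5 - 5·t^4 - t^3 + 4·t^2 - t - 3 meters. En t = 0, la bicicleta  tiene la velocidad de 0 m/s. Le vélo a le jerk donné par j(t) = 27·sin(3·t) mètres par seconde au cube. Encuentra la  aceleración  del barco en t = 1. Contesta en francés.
Pour résoudre ceci, nous devons prendre 2 dérivées de notre équation de la position x(t) = 5·t^5 + 3·t^4 - 3·t^3 - t^2 + t + 2. La dérivée de la position donne la vitesse: v(t) = 25·t^4 + 12·t^3 - 9·t^2 - 2·t + 1. En dérivant la vitesse, nous obtenons l'accélération: a(t) = 100·t^3 + 36·t^2 - 18·t - 2. En utilisant a(t) = 100·t^3 + 36·t^2 - 18·t - 2 et en substituant t = 1, nous trouvons a = 116.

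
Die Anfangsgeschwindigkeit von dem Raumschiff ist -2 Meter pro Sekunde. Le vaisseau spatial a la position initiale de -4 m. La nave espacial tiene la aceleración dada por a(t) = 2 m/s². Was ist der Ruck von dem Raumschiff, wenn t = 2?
Um dies zu lösen, müssen wir 1 Ableitung unserer Gleichung für die Beschleunigung a(t) = 2 nehmen. Durch Ableiten von der Beschleunigung erhalten wir den Ruck: j(t) = 0. Aus der Gleichung für den Ruck j(t) = 0, setzen wir t = 2 ein und erhalten j = 0.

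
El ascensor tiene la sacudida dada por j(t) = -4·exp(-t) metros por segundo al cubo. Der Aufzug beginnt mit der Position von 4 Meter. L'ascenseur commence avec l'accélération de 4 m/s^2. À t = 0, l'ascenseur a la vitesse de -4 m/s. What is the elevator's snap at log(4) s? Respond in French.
Nous devons dériver notre équation du jerk j(t) = -4·exp(-t) 1 fois. En dérivant le jerk, nous obtenons le snap: s(t) = 4·exp(-t). Nous avons le snap s(t) = 4·exp(-t). En substituant t = log(4): s(log(4)) = 1.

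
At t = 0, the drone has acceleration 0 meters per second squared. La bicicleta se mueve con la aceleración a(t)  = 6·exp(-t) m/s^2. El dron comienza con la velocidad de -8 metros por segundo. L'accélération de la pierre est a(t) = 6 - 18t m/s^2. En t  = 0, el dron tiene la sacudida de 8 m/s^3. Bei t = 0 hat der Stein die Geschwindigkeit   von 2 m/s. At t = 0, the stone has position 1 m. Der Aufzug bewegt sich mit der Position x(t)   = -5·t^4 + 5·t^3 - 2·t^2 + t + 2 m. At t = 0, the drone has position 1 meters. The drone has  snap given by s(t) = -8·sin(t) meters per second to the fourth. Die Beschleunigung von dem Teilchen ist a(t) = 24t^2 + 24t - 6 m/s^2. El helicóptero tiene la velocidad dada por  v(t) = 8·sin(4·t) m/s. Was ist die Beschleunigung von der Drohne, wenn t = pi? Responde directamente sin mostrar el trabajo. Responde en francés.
a(pi) = 0.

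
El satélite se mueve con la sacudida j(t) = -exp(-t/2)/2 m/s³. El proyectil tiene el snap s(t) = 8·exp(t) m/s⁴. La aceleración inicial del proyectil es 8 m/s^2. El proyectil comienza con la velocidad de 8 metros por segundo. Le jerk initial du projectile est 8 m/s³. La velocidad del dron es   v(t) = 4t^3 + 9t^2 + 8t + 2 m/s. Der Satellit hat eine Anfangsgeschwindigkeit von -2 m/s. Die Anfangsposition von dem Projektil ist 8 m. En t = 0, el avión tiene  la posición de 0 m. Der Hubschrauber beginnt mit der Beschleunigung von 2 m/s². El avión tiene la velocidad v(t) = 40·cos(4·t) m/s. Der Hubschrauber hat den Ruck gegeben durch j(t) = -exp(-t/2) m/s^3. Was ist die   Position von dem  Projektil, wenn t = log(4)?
Wir müssen unsere Gleichung für den Snap s(t) = 8·exp(t) 4-mal integrieren. Mit ∫s(t)dt und Anwendung von j(0) = 8, finden wir j(t) = 8·exp(t). Durch Integration von dem Ruck und Verwendung der Anfangsbedingung a(0) = 8, erhalten wir a(t) = 8·exp(t). Mit ∫a(t)dt und Anwendung von v(0) = 8, finden wir v(t) = 8·exp(t). Die Stammfunktion von der Geschwindigkeit ist die Position. Mit x(0) = 8 erhalten wir x(t) = 8·exp(t). Wir haben die Position x(t) = 8·exp(t). Durch Einsetzen von t = log(4): x(log(4)) = 32.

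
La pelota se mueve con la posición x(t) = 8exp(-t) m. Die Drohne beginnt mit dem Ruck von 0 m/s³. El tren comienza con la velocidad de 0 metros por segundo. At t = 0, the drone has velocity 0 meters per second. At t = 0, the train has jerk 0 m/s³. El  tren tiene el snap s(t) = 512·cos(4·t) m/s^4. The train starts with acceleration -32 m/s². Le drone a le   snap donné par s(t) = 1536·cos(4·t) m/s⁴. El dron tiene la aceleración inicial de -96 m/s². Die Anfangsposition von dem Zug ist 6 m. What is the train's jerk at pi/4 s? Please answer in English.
We need to integrate our snap equation s(t) = 512·cos(4·t) 1 time. Finding the antiderivative of s(t) and using j(0) = 0: j(t) = 128·sin(4·t). We have jerk j(t) = 128·sin(4·t). Substituting t = pi/4: j(pi/4) = 0.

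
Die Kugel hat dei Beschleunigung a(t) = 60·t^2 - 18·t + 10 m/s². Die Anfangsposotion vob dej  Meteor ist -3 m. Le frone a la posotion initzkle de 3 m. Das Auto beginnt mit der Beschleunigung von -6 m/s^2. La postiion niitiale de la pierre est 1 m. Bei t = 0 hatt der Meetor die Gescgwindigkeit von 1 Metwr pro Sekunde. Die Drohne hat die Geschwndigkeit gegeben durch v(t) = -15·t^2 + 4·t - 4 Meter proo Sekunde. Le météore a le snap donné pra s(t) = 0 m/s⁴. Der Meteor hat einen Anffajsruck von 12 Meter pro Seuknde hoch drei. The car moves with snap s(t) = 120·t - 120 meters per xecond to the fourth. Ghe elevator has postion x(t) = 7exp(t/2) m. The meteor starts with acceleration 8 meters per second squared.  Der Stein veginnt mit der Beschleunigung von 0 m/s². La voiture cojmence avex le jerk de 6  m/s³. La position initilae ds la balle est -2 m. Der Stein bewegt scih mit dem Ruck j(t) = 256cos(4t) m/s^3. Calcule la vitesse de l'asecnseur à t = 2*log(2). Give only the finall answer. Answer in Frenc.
À t = 2*log(2), v = 7.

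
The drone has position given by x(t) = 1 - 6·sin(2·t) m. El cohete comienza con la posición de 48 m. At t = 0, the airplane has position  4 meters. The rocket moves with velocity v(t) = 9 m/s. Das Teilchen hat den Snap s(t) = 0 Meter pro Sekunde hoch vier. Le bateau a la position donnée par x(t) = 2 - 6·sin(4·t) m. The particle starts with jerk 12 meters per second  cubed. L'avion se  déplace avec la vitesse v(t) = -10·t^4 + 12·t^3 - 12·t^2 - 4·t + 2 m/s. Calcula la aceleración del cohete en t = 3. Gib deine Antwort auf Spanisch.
Partiendo de la velocidad v(t) = 9, tomamos 1 derivada. Tomando d/dt de v(t), encontramos a(t) = 0. Usando a(t) = 0 y sustituyendo t = 3, encontramos a = 0.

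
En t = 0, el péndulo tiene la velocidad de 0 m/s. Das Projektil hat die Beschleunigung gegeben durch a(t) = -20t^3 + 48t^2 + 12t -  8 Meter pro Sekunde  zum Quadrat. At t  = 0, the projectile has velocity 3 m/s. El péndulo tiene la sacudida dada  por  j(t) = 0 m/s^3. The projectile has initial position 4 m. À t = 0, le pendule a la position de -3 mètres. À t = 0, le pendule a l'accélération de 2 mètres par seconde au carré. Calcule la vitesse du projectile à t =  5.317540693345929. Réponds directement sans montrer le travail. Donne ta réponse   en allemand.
Bei t = 5.317540693345929, v = -1461.85053174275.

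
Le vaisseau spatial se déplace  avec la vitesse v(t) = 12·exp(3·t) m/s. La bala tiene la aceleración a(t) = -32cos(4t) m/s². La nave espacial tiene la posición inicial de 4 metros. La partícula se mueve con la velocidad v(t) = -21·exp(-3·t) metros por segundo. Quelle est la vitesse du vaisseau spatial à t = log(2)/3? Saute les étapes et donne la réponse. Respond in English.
The velocity at t = log(2)/3 is v = 24.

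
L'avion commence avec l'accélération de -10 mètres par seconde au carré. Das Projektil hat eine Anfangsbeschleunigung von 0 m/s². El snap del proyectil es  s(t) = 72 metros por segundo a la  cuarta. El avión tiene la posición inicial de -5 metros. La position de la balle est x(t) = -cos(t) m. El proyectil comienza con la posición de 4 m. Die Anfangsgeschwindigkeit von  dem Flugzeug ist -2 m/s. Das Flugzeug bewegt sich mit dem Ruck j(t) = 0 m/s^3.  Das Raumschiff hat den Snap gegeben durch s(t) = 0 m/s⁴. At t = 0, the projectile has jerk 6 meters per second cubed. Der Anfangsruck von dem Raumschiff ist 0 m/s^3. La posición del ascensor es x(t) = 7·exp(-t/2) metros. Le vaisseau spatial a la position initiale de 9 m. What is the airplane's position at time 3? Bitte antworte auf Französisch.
Nous devons trouver la primitive de notre équation du jerk j(t) = 0 3 fois. En prenant ∫j(t)dt et en appliquant a(0) = -10, nous trouvons a(t) = -10. L'intégrale de l'accélération, avec v(0) = -2, donne la vitesse: v(t) = -10·t - 2. La primitive de la vitesse, avec x(0) = -5, donne la position: x(t) = -5·t^2 - 2·t - 5. Nous avons la position x(t) = -5·t^2 - 2·t - 5. En substituant t = 3: x(3) = -56.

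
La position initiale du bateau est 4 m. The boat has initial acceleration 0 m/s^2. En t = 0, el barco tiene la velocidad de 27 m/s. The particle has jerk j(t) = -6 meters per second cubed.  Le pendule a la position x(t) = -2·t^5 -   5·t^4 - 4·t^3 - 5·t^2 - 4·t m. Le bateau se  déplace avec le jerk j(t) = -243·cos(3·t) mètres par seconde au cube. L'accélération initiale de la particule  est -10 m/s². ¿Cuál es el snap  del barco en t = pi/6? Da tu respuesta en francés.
En partant du jerk j(t) = -243·cos(3·t), nous prenons 1 dérivée. En dérivant le jerk, nous obtenons le snap: s(t) = 729·sin(3·t). De l'équation du snap s(t) = 729·sin(3·t), nous substituons t = pi/6 pour obtenir s = 729.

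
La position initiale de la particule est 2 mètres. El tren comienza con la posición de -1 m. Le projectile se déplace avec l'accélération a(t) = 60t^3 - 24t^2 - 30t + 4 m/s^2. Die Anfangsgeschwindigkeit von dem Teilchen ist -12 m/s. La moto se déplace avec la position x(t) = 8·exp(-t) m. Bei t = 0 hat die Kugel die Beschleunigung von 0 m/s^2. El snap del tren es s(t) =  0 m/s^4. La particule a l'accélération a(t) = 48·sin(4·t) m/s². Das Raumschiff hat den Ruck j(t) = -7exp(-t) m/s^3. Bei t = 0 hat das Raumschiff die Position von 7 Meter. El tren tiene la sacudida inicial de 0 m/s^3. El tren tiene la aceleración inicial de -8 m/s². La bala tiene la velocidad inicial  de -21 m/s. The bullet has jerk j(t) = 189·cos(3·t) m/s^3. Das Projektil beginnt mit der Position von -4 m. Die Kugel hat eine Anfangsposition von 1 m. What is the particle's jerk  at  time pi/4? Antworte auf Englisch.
Starting from acceleration a(t) = 48·sin(4·t), we take 1 derivative. The derivative of acceleration gives jerk: j(t) = 192·cos(4·t). From the given jerk equation j(t) = 192·cos(4·t), we substitute t = pi/4 to get j = -192.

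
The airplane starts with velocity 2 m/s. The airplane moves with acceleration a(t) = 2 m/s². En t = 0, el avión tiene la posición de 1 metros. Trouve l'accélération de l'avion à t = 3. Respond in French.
En utilisant a(t) = 2 et en substituant t = 3, nous trouvons a = 2.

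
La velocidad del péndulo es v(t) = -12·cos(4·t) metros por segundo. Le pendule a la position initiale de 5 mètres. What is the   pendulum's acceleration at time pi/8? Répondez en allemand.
Ausgehend von der Geschwindigkeit v(t) = -12·cos(4·t), nehmen wir 1 Ableitung. Durch Ableiten von der Geschwindigkeit erhalten wir die Beschleunigung: a(t) = 48·sin(4·t). Wir haben die Beschleunigung a(t) = 48·sin(4·t). Durch Einsetzen von t = pi/8: a(pi/8) = 48.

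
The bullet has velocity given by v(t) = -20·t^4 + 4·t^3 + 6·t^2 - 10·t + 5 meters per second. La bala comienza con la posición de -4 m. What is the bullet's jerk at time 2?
Starting from velocity v(t) = -20·t^4 + 4·t^3 + 6·t^2 - 10·t + 5, we take 2 derivatives. Taking d/dt of v(t), we find a(t) = -80·t^3 + 12·t^2 + 12·t - 10. Differentiating acceleration, we get jerk: j(t) = -240·t^2 + 24·t + 12. From the given jerk equation j(t) = -240·t^2 + 24·t + 12, we substitute t = 2 to get j = -900.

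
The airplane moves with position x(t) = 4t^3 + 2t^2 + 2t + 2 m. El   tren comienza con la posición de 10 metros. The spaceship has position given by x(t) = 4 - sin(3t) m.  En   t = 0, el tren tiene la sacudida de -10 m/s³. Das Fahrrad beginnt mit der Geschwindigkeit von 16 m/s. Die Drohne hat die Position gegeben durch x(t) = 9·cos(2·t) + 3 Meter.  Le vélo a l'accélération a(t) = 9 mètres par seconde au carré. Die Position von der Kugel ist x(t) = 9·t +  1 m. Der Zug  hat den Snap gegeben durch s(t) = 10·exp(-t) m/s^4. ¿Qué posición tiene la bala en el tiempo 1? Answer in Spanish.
Usando x(t) = 9·t + 1 y sustituyendo t = 1, encontramos x = 10.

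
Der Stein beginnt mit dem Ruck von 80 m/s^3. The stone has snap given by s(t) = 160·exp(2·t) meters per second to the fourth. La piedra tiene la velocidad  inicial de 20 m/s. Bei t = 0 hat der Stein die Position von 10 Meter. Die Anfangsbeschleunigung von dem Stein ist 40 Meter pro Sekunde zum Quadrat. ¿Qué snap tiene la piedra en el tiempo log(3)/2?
Tenemos el snap s(t) = 160·exp(2·t). Sustituyendo t = log(3)/2: s(log(3)/2) = 480.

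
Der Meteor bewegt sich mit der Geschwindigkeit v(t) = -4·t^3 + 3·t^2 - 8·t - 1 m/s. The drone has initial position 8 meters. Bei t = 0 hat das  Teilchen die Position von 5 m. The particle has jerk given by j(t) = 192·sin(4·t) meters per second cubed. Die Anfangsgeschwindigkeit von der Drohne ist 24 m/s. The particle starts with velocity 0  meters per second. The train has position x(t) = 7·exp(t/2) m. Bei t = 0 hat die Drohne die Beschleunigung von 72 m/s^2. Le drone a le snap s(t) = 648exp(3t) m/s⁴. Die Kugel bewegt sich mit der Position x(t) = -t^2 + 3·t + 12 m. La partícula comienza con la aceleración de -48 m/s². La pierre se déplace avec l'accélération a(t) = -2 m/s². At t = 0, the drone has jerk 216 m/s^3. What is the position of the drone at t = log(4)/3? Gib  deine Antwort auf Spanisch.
Necesitamos integrar nuestra ecuación del snap s(t) = 648·exp(3·t) 4 veces. La integral del snap es la sacudida. Usando j(0) = 216, obtenemos j(t) = 216·exp(3·t). La antiderivada de la sacudida, con a(0) = 72, da la aceleración: a(t) = 72·exp(3·t). La antiderivada de la aceleración, con v(0) = 24, da la velocidad: v(t) = 24·exp(3·t). Integrando la velocidad y usando la condición inicial x(0) = 8, obtenemos x(t) = 8·exp(3·t). Usando x(t) = 8·exp(3·t) y sustituyendo t = log(4)/3, encontramos x = 32.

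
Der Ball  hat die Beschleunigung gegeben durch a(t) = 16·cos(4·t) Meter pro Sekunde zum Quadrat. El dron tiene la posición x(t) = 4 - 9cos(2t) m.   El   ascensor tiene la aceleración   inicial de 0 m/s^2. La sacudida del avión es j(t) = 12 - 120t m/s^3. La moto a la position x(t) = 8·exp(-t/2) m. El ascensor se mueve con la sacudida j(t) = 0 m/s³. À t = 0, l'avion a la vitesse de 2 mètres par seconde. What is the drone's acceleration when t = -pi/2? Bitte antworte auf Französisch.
En partant de la position x(t) = 4 - 9·cos(2·t), nous prenons 2 dérivées. La dérivée de la position donne la vitesse: v(t) = 18·sin(2·t). En dérivant la vitesse, nous obtenons l'accélération: a(t) = 36·cos(2·t). Nous avons l'accélération a(t) = 36·cos(2·t). En substituant t = -pi/2: a(-pi/2) = -36.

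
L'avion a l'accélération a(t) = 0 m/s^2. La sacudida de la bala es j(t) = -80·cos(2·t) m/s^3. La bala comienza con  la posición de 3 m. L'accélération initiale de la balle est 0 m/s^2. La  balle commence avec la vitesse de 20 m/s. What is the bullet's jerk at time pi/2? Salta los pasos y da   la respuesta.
The jerk at t = pi/2 is j = 80.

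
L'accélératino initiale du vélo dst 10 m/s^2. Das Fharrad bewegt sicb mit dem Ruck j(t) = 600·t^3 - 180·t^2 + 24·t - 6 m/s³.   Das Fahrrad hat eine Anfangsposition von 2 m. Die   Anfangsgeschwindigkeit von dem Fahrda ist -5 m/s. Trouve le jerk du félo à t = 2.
De l'équation du jerk j(t) = 600·t^3 - 180·t^2 + 24·t - 6, nous substituons t = 2 pour obtenir j = 4122.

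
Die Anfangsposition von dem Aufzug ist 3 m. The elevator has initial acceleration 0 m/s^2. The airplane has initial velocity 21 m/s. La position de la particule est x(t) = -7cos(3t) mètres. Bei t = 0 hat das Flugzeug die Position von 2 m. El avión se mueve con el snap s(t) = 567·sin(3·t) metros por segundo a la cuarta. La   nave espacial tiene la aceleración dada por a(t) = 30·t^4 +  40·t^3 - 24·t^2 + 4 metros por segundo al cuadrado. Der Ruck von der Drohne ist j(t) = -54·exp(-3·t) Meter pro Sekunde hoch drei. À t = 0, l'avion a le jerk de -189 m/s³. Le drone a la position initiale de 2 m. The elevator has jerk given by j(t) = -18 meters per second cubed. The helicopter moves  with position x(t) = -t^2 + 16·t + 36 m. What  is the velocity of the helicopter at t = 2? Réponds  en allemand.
Ausgehend von der Position x(t) = -t^2 + 16·t + 36, nehmen wir 1 Ableitung. Die Ableitung von der Position ergibt die Geschwindigkeit: v(t) = 16 - 2·t. Wir haben die Geschwindigkeit v(t) = 16 - 2·t. Durch Einsetzen von t = 2: v(2) = 12.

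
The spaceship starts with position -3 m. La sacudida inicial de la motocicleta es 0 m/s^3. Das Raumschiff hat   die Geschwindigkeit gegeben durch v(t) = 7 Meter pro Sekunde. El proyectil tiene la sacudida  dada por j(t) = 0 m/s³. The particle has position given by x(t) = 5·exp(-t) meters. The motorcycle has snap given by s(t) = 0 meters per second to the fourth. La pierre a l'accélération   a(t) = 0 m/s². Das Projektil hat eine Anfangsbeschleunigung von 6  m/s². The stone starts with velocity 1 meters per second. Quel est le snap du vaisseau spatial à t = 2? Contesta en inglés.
To solve this, we need to take 3 derivatives of our velocity equation v(t) = 7. Differentiating velocity, we get acceleration: a(t) = 0. Taking d/dt of a(t), we find j(t) = 0. The derivative of jerk gives snap: s(t) = 0. From the given snap equation s(t) = 0, we substitute t = 2 to get s = 0.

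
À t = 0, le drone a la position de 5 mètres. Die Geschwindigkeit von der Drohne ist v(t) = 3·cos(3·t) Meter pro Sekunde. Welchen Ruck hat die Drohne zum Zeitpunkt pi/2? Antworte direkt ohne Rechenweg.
Bei t = pi/2, j = 0.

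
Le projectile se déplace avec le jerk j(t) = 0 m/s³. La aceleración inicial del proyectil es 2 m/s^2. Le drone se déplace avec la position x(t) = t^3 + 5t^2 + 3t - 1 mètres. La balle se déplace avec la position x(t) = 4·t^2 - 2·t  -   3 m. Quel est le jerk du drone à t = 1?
Nous devons dériver notre équation de la position x(t) = t^3 + 5·t^2 + 3·t - 1 3 fois. En prenant d/dt de x(t), nous trouvons v(t) = 3·t^2 + 10·t + 3. En prenant d/dt de v(t), nous trouvons a(t) = 6·t + 10. En prenant d/dt de a(t), nous trouvons j(t) = 6. En utilisant j(t) = 6 et en substituant t = 1, nous trouvons j = 6.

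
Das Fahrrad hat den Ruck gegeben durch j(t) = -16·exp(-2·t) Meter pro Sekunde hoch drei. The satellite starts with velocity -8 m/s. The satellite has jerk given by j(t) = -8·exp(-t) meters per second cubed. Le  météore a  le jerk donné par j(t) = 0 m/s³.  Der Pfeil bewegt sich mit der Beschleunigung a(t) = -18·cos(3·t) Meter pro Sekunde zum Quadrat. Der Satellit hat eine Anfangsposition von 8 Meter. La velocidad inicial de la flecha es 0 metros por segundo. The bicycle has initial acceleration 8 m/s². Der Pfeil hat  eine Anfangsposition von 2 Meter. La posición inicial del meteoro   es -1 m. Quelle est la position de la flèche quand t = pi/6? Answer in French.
En partant de l'accélération a(t) = -18·cos(3·t), nous prenons 2 primitives. L'intégrale de l'accélération est la vitesse. En utilisant v(0) = 0, nous obtenons v(t) = -6·sin(3·t). En prenant ∫v(t)dt et en appliquant x(0) = 2, nous trouvons x(t) = 2·cos(3·t). De l'équation de la position x(t) = 2·cos(3·t), nous substituons t = pi/6 pour obtenir x = 0.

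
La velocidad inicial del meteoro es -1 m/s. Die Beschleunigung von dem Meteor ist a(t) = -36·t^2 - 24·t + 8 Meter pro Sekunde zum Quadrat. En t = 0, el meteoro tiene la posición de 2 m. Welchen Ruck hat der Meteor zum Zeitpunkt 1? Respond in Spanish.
Debemos derivar nuestra ecuación de la aceleración a(t) = -36·t^2 - 24·t + 8 1 vez. Tomando d/dt de a(t), encontramos j(t) = -72·t - 24. Tenemos la sacudida j(t) = -72·t - 24. Sustituyendo t = 1: j(1) = -96.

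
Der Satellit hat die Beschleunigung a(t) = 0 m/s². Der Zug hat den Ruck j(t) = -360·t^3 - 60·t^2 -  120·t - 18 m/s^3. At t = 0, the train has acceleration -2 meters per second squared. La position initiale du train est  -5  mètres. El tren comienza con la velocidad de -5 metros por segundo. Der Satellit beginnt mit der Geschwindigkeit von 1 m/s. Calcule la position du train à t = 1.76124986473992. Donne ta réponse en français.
Pour résoudre ceci, nous devons prendre 3 primitives de notre équation du jerk j(t) = -360·t^3 - 60·t^2 - 120·t - 18. L'intégrale du jerk, avec a(0) = -2, donne l'accélération: a(t) = -90·t^4 - 20·t^3 - 60·t^2 - 18·t - 2. La primitive de l'accélération est la vitesse. En utilisant v(0) = -5, nous obtenons v(t) = -18·t^5 - 5·t^4 - 20·t^3 - 9·t^2 - 2·t - 5. En intégrant la vitesse et en utilisant la condition initiale x(0) = -5, nous obtenons x(t) = -3·t^6 - t^5 - 5·t^4 - 3·t^3 - t^2 - 5·t - 5. De l'équation de la position x(t) = -3·t^6 - t^5 - 5·t^4 - 3·t^3 - t^2 - 5·t - 5, nous substituons t = 1.76124986473992 pour obtenir x = -187.904156366485.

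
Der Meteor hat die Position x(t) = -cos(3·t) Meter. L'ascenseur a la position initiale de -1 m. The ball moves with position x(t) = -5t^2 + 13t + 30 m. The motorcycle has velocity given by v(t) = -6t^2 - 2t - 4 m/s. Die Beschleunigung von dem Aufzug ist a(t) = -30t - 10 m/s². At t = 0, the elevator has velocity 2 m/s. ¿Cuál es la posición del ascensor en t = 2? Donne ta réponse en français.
Nous devons intégrer notre équation de l'accélération a(t) = -30·t - 10 2 fois. En prenant ∫a(t)dt et en appliquant v(0) = 2, nous trouvons v(t) = -15·t^2 - 10·t + 2. En prenant ∫v(t)dt et en appliquant x(0) = -1, nous trouvons x(t) = -5·t^3 - 5·t^2 + 2·t - 1. En utilisant x(t) = -5·t^3 - 5·t^2 + 2·t - 1 et en substituant t = 2, nous trouvons x = -57.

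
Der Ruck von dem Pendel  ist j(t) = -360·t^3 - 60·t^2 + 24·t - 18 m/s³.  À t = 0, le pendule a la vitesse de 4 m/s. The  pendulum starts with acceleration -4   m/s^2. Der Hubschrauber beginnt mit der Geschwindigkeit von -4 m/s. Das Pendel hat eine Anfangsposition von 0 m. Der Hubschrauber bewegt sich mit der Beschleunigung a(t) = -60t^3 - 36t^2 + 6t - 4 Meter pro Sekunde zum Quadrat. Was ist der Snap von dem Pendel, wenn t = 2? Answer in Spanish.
Partiendo de la sacudida j(t) = -360·t^3 - 60·t^2 + 24·t - 18, tomamos 1 derivada. Tomando d/dt de j(t), encontramos s(t) = -1080·t^2 - 120·t + 24. Tenemos el snap s(t) = -1080·t^2 - 120·t + 24. Sustituyendo t = 2: s(2) = -4536.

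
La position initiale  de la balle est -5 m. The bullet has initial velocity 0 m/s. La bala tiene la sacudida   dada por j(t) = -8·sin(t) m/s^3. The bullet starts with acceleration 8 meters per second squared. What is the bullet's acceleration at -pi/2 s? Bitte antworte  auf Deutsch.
Ausgehend von dem Ruck j(t) = -8·sin(t), nehmen wir 1 Integral. Mit ∫j(t)dt und Anwendung von a(0) = 8, finden wir a(t) = 8·cos(t). Aus der Gleichung für die Beschleunigung a(t) = 8·cos(t), setzen wir t = -pi/2 ein und erhalten a = 0.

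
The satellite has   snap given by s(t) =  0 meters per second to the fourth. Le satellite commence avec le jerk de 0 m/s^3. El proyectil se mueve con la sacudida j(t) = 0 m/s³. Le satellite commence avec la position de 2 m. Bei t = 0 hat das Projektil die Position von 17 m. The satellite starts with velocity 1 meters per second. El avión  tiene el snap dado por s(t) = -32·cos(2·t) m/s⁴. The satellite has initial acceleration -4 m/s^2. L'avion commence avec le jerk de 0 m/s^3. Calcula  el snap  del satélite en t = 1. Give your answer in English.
We have snap s(t) = 0. Substituting t = 1: s(1) = 0.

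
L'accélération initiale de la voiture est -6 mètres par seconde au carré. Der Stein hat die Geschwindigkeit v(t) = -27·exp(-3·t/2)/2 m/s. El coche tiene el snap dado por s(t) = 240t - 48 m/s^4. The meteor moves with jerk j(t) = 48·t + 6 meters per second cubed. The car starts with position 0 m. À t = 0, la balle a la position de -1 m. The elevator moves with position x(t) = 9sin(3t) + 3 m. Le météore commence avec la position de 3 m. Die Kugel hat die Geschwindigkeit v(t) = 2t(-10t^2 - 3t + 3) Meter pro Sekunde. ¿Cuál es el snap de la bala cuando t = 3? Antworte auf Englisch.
To solve this, we need to take 3 derivatives of our velocity equation v(t) = 2·t·(-10·t^2 - 3·t + 3). Taking d/dt of v(t), we find a(t) = -20·t^2 + 2·t·(-20·t - 3) - 6·t + 6. Taking d/dt of a(t), we find j(t) = -120·t - 12. The derivative of jerk gives snap: s(t) = -120. Using s(t) = -120 and substituting t = 3, we find s = -120.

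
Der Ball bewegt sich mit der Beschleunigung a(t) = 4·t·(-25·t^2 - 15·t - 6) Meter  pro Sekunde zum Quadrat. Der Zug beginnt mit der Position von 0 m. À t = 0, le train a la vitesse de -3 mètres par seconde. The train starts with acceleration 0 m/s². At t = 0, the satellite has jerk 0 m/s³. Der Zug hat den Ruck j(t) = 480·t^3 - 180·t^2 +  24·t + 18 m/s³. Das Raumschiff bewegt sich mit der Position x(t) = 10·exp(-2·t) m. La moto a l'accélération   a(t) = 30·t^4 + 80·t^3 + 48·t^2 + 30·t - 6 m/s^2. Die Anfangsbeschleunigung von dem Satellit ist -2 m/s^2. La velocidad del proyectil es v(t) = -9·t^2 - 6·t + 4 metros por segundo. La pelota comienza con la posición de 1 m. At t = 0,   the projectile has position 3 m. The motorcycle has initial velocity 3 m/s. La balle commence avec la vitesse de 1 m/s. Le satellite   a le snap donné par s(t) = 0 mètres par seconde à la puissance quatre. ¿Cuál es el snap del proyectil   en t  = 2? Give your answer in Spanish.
Para resolver esto, necesitamos tomar 3 derivadas de nuestra ecuación de la velocidad v(t) = -9·t^2 - 6·t + 4. Derivando la velocidad, obtenemos la aceleración: a(t) = -18·t - 6. Tomando d/dt de a(t), encontramos j(t) = -18. Tomando d/dt de j(t), encontramos s(t) = 0. Tenemos el snap s(t) = 0. Sustituyendo t = 2: s(2) = 0.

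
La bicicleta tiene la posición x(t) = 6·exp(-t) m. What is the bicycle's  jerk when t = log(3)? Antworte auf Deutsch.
Ausgehend von der Position x(t) = 6·exp(-t), nehmen wir 3 Ableitungen. Die Ableitung von der Position ergibt die Geschwindigkeit: v(t) = -6·exp(-t). Die Ableitung von der Geschwindigkeit ergibt die Beschleunigung: a(t) = 6·exp(-t). Durch Ableiten von der Beschleunigung erhalten wir den Ruck: j(t) = -6·exp(-t). Wir haben den Ruck j(t) = -6·exp(-t). Durch Einsetzen von t = log(3): j(log(3)) = -2.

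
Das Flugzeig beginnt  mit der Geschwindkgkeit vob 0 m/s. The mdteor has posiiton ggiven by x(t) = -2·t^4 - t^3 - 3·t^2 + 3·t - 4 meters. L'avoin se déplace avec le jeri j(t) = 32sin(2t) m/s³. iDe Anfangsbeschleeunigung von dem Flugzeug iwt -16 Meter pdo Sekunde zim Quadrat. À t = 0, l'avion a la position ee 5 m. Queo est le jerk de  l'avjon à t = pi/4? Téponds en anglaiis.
Using j(t) = 32·sin(2·t) and substituting t = pi/4, we find j = 32.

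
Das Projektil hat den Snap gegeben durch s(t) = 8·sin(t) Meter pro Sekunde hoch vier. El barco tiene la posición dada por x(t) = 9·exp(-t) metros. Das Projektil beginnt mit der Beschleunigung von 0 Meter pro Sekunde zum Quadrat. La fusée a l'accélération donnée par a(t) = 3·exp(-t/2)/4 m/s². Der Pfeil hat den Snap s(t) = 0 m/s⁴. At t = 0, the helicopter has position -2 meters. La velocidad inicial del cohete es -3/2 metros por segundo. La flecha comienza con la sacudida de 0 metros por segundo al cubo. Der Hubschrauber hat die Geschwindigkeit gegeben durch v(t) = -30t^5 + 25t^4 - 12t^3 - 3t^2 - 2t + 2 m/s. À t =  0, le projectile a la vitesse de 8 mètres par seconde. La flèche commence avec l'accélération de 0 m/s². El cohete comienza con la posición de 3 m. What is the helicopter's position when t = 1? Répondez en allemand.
Wir müssen unsere Gleichung für die Geschwindigkeit v(t) = -30·t^5 + 25·t^4 - 12·t^3 - 3·t^2 - 2·t + 2 1-mal integrieren. Die Stammfunktion von der Geschwindigkeit ist die Position. Mit x(0) = -2 erhalten wir x(t) = -5·t^6 + 5·t^5 - 3·t^4 - t^3 - t^2 + 2·t - 2. Wir haben die Position x(t) = -5·t^6 + 5·t^5 - 3·t^4 - t^3 - t^2 + 2·t - 2. Durch Einsetzen von t = 1: x(1) = -5.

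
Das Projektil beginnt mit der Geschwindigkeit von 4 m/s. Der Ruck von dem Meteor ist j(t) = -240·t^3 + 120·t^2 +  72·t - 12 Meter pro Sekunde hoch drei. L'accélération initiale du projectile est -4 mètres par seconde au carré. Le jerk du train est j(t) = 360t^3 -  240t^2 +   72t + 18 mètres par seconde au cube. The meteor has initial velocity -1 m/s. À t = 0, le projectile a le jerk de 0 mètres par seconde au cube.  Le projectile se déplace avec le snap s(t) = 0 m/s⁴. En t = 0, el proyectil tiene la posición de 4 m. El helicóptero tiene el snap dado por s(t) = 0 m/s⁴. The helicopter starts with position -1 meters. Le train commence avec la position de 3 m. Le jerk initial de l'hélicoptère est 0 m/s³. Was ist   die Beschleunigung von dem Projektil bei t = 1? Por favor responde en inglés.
We need to integrate our snap equation s(t) = 0 2 times. Taking ∫s(t)dt and applying j(0) = 0, we find j(t) = 0. Taking ∫j(t)dt and applying a(0) = -4, we find a(t) = -4. From the given acceleration equation a(t) = -4, we substitute t = 1 to get a = -4.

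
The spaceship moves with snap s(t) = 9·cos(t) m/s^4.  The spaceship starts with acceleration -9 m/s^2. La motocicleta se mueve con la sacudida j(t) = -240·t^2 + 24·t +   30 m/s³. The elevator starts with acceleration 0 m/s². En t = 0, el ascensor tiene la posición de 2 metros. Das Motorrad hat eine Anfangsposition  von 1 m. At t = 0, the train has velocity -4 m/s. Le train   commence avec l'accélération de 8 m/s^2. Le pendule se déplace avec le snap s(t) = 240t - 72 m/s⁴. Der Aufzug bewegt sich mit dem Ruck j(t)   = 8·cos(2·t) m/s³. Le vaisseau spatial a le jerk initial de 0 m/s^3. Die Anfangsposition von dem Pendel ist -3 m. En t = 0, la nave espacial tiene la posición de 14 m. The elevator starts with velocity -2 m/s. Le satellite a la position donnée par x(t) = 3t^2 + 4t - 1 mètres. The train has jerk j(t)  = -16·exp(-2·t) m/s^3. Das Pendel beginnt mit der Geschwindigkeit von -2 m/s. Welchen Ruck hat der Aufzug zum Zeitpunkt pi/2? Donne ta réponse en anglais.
We have jerk j(t) = 8·cos(2·t). Substituting t = pi/2: j(pi/2) = -8.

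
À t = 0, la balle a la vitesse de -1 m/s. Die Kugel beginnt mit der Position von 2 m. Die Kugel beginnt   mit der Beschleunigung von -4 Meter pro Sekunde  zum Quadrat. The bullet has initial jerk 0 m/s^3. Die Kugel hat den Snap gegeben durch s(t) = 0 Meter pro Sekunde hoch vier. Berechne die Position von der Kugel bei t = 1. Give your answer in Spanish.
Debemos encontrar la antiderivada de nuestra ecuación del snap s(t) = 0 4 veces. Tomando ∫s(t)dt y aplicando j(0) = 0, encontramos j(t) = 0. La antiderivada de la sacudida es la aceleración. Usando a(0) = -4, obtenemos a(t) = -4. Tomando ∫a(t)dt y aplicando v(0) = -1, encontramos v(t) = -4·t - 1. La antiderivada de la velocidad es la posición. Usando x(0) = 2, obtenemos x(t) = -2·t^2 - t + 2. Tenemos la posición x(t) = -2·t^2 - t + 2. Sustituyendo t = 1: x(1) = -1.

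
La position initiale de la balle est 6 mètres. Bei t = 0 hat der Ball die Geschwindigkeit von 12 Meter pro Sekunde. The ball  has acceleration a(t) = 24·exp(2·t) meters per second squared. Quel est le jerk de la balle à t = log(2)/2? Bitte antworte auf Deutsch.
Wir müssen unsere Gleichung für die Beschleunigung a(t) = 24·exp(2·t) 1-mal ableiten. Mit d/dt von a(t) finden wir j(t) = 48·exp(2·t). Aus der Gleichung für den Ruck j(t) = 48·exp(2·t), setzen wir t = log(2)/2 ein und erhalten j = 96.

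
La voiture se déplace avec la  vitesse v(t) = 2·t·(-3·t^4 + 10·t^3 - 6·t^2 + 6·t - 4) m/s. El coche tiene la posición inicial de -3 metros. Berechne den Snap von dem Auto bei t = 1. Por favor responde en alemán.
Wir müssen unsere Gleichung für die Geschwindigkeit v(t) = 2·t·(-3·t^4 + 10·t^3 - 6·t^2 + 6·t - 4) 3-mal ableiten. Durch Ableiten von der Geschwindigkeit erhalten wir die Beschleunigung: a(t) = -6·t^4 + 20·t^3 - 12·t^2 + 2·t·(-12·t^3 + 30·t^2 - 12·t + 6) + 12·t - 8. Die Ableitung von der Beschleunigung ergibt den Ruck: j(t) = -48·t^3 + 120·t^2 + 2·t·(-36·t^2 + 60·t - 12) - 48·t + 24. Die Ableitung von dem Ruck ergibt den Snap: s(t) = -216·t^2 + 2·t·(60 - 72·t) + 360·t - 72. Aus der Gleichung für den Snap s(t) = -216·t^2 + 2·t·(60 - 72·t) + 360·t - 72, setzen wir t = 1 ein und erhalten s = 48.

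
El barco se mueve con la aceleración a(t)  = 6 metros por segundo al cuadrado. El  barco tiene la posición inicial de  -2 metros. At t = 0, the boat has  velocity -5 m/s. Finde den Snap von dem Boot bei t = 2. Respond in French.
Pour résoudre ceci, nous devons prendre 2 dérivées de notre équation de l'accélération a(t) = 6. La dérivée de l'accélération donne le jerk: j(t) = 0. La dérivée du jerk donne le snap: s(t) = 0. De l'équation du snap s(t) = 0, nous substituons t = 2 pour obtenir s = 0.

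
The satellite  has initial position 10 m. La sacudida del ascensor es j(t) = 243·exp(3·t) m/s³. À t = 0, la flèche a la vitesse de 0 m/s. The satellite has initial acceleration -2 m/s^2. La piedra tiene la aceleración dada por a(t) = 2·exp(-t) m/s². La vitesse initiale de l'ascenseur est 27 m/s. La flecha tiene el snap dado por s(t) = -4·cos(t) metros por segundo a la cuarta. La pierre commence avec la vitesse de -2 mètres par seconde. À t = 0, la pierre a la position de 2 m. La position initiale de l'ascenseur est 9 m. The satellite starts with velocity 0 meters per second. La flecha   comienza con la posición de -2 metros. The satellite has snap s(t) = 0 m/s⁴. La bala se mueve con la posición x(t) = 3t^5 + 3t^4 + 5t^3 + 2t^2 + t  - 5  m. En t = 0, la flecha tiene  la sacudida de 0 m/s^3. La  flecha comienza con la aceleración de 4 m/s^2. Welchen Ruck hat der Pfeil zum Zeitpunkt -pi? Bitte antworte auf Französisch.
Pour résoudre ceci, nous devons prendre 1 intégrale de notre équation du snap s(t) = -4·cos(t). En intégrant le snap et en utilisant la condition initiale j(0) = 0, nous obtenons j(t) = -4·sin(t). Nous avons le jerk j(t) = -4·sin(t). En substituant t = -pi: j(-pi) = 0.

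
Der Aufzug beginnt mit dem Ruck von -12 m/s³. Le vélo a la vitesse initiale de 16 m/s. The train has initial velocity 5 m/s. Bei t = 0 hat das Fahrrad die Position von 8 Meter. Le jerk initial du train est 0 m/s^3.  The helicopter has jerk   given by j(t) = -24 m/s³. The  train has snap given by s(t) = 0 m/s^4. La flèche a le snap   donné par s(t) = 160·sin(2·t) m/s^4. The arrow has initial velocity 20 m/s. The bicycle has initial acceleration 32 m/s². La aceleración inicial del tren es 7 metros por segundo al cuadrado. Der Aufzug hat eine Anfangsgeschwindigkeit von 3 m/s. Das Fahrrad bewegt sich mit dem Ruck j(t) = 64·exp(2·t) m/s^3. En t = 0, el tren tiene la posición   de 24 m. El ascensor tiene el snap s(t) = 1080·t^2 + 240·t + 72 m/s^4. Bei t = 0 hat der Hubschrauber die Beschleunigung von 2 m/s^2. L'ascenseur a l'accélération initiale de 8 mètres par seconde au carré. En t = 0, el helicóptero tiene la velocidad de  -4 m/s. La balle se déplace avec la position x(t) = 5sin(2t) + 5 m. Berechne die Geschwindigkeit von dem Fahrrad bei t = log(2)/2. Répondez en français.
Nous devons trouver la primitive de notre équation du jerk j(t) = 64·exp(2·t) 2 fois. En intégrant le jerk et en utilisant la condition initiale a(0) = 32, nous obtenons a(t) = 32·exp(2·t). En prenant ∫a(t)dt et en appliquant v(0) = 16, nous trouvons v(t) = 16·exp(2·t). De l'équation de la vitesse v(t) = 16·exp(2·t), nous substituons t = log(2)/2 pour obtenir v = 32.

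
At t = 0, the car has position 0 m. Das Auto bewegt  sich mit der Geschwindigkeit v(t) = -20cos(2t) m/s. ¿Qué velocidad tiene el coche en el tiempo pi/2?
De la ecuación de la velocidad v(t) = -20·cos(2·t), sustituimos t = pi/2 para obtener v = 20.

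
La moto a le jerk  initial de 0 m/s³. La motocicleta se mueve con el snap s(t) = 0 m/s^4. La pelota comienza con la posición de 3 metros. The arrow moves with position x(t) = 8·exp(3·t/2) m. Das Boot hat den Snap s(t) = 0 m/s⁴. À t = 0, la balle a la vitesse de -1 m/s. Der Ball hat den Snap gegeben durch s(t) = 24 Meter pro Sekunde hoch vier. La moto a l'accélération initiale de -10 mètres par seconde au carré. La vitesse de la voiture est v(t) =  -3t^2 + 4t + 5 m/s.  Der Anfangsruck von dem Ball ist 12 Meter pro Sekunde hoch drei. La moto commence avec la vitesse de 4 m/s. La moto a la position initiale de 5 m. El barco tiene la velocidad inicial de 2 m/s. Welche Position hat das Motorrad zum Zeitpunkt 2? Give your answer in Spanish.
Para resolver esto, necesitamos tomar 4 integrales de nuestra ecuación del snap s(t) = 0. La integral del snap, con j(0) = 0, da la sacudida: j(t) = 0. Integrando la sacudida y usando la condición inicial a(0) = -10, obtenemos a(t) = -10. Integrando la aceleración y usando la condición inicial v(0) = 4, obtenemos v(t) = 4 - 10·t. La integral de la velocidad, con x(0) = 5, da la posición: x(t) = -5·t^2 + 4·t + 5. Tenemos la posición x(t) = -5·t^2 + 4·t + 5. Sustituyendo t = 2: x(2) = -7.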